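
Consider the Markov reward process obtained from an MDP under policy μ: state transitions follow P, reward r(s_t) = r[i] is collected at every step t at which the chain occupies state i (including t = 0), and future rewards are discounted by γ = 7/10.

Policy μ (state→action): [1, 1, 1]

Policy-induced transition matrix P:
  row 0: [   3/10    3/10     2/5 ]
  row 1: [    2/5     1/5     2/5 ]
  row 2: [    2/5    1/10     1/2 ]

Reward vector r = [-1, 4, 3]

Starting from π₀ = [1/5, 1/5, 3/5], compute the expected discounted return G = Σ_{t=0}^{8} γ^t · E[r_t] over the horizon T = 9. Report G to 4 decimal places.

t=0: π = [0.2000, 0.2000, 0.6000], E[r] = 2.4000, γ^t·E[r] = 2.400000, running G = 2.400000
t=1: π = [0.3800, 0.1600, 0.4600], E[r] = 1.6400, γ^t·E[r] = 1.148000, running G = 3.548000
t=2: π = [0.3620, 0.1920, 0.4460], E[r] = 1.7440, γ^t·E[r] = 0.854560, running G = 4.402560
t=3: π = [0.3638, 0.1916, 0.4446], E[r] = 1.7364, γ^t·E[r] = 0.595585, running G = 4.998145
t=4: π = [0.3636, 0.1919, 0.4445], E[r] = 1.7374, γ^t·E[r] = 0.417159, running G = 5.415305
t=5: π = [0.3636, 0.1919, 0.4444], E[r] = 1.7374, γ^t·E[r] = 0.291999, running G = 5.707303
t=6: π = [0.3636, 0.1919, 0.4444], E[r] = 1.7374, γ^t·E[r] = 0.204400, running G = 5.911704
t=7: π = [0.3636, 0.1919, 0.4444], E[r] = 1.7374, γ^t·E[r] = 0.143080, running G = 6.054784
t=8: π = [0.3636, 0.1919, 0.4444], E[r] = 1.7374, γ^t·E[r] = 0.100156, running G = 6.154940

G = 6.1549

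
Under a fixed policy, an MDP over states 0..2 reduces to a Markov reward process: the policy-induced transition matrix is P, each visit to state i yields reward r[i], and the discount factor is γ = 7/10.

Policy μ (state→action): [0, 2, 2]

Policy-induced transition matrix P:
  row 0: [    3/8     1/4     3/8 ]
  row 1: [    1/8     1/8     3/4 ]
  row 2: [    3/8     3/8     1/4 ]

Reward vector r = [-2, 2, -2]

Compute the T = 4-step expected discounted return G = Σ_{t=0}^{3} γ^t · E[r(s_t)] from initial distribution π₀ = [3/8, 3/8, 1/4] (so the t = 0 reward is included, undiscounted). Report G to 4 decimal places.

t=0: π = [0.3750, 0.3750, 0.2500], E[r] = -0.5000, γ^t·E[r] = -0.500000, running G = -0.500000
t=1: π = [0.2813, 0.2344, 0.4844], E[r] = -1.0625, γ^t·E[r] = -0.743750, running G = -1.243750
t=2: π = [0.3164, 0.2813, 0.4023], E[r] = -0.8750, γ^t·E[r] = -0.428750, running G = -1.672500
t=3: π = [0.3047, 0.2651, 0.4302], E[r] = -0.9395, γ^t·E[r] = -0.322232, running G = -1.994732

G = -1.9947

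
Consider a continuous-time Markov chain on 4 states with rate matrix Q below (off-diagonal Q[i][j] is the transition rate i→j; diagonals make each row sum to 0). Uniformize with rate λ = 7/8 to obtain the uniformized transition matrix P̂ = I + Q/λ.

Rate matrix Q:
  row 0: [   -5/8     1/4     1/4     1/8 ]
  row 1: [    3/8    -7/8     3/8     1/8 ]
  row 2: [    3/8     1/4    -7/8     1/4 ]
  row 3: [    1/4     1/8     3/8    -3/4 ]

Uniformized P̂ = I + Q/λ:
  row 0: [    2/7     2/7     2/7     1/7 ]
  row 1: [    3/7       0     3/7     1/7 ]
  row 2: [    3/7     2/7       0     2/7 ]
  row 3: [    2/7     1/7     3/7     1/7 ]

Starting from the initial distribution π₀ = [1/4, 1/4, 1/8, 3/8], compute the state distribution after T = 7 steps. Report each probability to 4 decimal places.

t=0: π = [0.2500, 0.2500, 0.1250, 0.3750]
t=1: π = [0.3393, 0.1607, 0.3393, 0.1607]
t=2: π = [0.3571, 0.2168, 0.2347, 0.1913]
t=3: π = [0.3502, 0.1964, 0.2770, 0.1764]
t=4: π = [0.3533, 0.2044, 0.2598, 0.1824]
t=5: π = [0.3520, 0.2013, 0.2667, 0.1800]
t=6: π = [0.3526, 0.2025, 0.2640, 0.1810]
t=7: π = [0.3524, 0.2020, 0.2651, 0.1806]

π = [0.3524, 0.2020, 0.2651, 0.1806]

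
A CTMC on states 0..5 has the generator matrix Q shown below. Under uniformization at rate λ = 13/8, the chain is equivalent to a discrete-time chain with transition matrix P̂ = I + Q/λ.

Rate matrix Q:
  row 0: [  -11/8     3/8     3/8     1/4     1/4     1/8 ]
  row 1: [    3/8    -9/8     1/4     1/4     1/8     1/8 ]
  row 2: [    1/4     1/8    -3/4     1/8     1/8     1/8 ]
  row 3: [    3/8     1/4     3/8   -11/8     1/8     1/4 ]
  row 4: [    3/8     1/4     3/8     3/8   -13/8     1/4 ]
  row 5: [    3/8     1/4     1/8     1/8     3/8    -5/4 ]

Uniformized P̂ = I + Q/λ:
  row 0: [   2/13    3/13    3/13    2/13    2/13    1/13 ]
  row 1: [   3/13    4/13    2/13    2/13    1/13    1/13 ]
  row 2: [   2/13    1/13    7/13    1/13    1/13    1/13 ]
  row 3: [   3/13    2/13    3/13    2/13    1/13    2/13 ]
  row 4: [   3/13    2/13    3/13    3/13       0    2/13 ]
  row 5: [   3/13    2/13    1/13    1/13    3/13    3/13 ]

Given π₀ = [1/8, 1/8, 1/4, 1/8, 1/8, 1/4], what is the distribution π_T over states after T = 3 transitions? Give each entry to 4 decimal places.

π = [0.1944, 0.1744, 0.2848, 0.1316, 0.1018, 0.1130]

t=0: π = [0.1250, 0.1250, 0.2500, 0.1250, 0.1250, 0.2500]
t=1: π = [0.2019, 0.1635, 0.2596, 0.1250, 0.1154, 0.1346]
t=2: π = [0.1953, 0.1746, 0.2774, 0.1324, 0.1043, 0.1161]
t=3: π = [0.1944, 0.1744, 0.2848, 0.1316, 0.1018, 0.1130]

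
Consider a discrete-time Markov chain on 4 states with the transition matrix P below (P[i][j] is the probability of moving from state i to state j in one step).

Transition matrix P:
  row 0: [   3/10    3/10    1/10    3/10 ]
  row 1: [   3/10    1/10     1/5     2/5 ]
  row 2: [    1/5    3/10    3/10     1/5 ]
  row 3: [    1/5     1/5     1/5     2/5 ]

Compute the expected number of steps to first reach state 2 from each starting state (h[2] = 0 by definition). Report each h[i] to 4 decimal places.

h = [6.3372, 5.7558, 0.0000, 5.6977]

First-step conditioning: h[2] = 0; for i ≠ 2, h[i] = 1 + Σ_k P[i][k]·h[k].
  h[0] = 1 + 3/10·h[0] + 3/10·h[1] + 3/10·h[3]
  h[1] = 1 + 3/10·h[0] + 1/10·h[1] + 2/5·h[3]
  h[3] = 1 + 1/5·h[0] + 1/5·h[1] + 2/5·h[3]
Solving the 3×3 linear system over states ≠ 2 gives exactly h = [545/86, 495/86, 0, 245/43] (h[2] = 0 is the target).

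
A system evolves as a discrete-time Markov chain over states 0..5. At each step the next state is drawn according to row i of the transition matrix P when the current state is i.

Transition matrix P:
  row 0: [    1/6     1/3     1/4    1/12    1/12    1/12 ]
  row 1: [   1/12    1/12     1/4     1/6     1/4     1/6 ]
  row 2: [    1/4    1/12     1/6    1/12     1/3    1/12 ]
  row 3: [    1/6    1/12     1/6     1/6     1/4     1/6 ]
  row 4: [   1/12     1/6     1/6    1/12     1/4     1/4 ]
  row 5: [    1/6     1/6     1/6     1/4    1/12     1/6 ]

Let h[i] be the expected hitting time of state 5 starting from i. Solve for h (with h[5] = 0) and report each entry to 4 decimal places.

h = [6.9844, 6.3080, 6.8524, 6.3190, 5.7360, 0.0000]

First-step conditioning: h[5] = 0; for i ≠ 5, h[i] = 1 + Σ_k P[i][k]·h[k].
  h[0] = 1 + 1/6·h[0] + 1/3·h[1] + 1/4·h[2] + 1/12·h[3] + 1/12·h[4]
  h[1] = 1 + 1/12·h[0] + 1/12·h[1] + 1/4·h[2] + 1/6·h[3] + 1/4·h[4]
  h[2] = 1 + 1/4·h[0] + 1/12·h[1] + 1/6·h[2] + 1/12·h[3] + 1/3·h[4]
  h[3] = 1 + 1/6·h[0] + 1/12·h[1] + 1/6·h[2] + 1/6·h[3] + 1/4·h[4]
  h[4] = 1 + 1/12·h[0] + 1/6·h[1] + 1/6·h[2] + 1/12·h[3] + 1/4·h[4]
Solving the 5×5 linear system over states ≠ 5 gives exactly h = [7620/1091, 6882/1091, 7476/1091, 6894/1091, 6258/1091, 0] (h[5] = 0 is the target).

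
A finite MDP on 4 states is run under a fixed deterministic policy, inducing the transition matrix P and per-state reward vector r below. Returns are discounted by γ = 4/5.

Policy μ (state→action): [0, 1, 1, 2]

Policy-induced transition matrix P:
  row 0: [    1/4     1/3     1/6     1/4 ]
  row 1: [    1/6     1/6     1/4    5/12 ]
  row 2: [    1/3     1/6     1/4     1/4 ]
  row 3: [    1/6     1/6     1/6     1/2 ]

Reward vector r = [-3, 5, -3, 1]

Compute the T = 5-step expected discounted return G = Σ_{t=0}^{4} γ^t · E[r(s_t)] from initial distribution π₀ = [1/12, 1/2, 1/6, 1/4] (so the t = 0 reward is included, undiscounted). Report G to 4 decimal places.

t=0: π = [0.0833, 0.5000, 0.1667, 0.2500], E[r] = 2.0000, γ^t·E[r] = 2.000000, running G = 2.000000
t=1: π = [0.2014, 0.1806, 0.2222, 0.3958], E[r] = 0.0278, γ^t·E[r] = 0.022222, running G = 2.022222
t=2: π = [0.2205, 0.2002, 0.2002, 0.3791], E[r] = 0.1181, γ^t·E[r] = 0.075556, running G = 2.097778
t=3: π = [0.2184, 0.2034, 0.2000, 0.3781], E[r] = 0.1399, γ^t·E[r] = 0.071605, running G = 2.169383
t=4: π = [0.2182, 0.2031, 0.2003, 0.3784], E[r] = 0.1383, γ^t·E[r] = 0.056645, running G = 2.226028

G = 2.2260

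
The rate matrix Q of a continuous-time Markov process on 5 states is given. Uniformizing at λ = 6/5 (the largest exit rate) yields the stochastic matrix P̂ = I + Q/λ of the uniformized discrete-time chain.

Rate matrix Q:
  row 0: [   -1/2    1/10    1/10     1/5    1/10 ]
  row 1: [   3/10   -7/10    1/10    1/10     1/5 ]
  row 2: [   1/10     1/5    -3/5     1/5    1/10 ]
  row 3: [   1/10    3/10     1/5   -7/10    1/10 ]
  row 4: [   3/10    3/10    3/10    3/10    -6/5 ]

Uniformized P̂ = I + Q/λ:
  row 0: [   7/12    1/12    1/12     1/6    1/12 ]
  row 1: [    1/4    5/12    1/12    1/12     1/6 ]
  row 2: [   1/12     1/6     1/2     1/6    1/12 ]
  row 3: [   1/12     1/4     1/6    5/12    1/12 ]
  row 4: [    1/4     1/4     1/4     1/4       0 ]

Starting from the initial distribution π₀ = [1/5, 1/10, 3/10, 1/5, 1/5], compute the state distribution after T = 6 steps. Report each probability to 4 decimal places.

π = [0.2720, 0.2259, 0.2002, 0.2076, 0.0943]

t=0: π = [0.2000, 0.1000, 0.3000, 0.2000, 0.2000]
t=1: π = [0.2333, 0.2083, 0.2583, 0.2250, 0.0750]
t=2: π = [0.2472, 0.2243, 0.2222, 0.2118, 0.0944]
t=3: π = [0.2601, 0.2277, 0.2093, 0.2088, 0.0942]
t=4: π = [0.2670, 0.2272, 0.2036, 0.2077, 0.0945]
t=5: π = [0.2704, 0.2264, 0.2012, 0.2075, 0.0944]
t=6: π = [0.2720, 0.2259, 0.2002, 0.2076, 0.0943]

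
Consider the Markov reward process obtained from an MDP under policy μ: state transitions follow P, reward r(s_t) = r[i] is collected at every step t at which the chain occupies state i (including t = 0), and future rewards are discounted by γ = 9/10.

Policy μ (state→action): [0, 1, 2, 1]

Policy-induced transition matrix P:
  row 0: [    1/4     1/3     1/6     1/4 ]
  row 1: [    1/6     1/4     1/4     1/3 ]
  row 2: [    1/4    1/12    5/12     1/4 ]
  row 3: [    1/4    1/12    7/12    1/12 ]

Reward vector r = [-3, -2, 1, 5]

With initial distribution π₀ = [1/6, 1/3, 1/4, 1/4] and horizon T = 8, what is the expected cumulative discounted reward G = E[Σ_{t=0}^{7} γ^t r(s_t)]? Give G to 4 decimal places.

G = 2.5110

t=0: π = [0.1667, 0.3333, 0.2500, 0.2500], E[r] = 0.3333, γ^t·E[r] = 0.333333, running G = 0.333333
t=1: π = [0.2222, 0.1806, 0.3611, 0.2361], E[r] = 0.5139, γ^t·E[r] = 0.462500, running G = 0.795833
t=2: π = [0.2350, 0.1690, 0.3704, 0.2257], E[r] = 0.4560, γ^t·E[r] = 0.369375, running G = 1.165208
t=3: π = [0.2359, 0.1702, 0.3674, 0.2265], E[r] = 0.4515, γ^t·E[r] = 0.329133, running G = 1.494341
t=4: π = [0.2358, 0.1707, 0.3671, 0.2264], E[r] = 0.4505, γ^t·E[r] = 0.295545, running G = 1.789886
t=5: π = [0.2358, 0.1707, 0.3670, 0.2265], E[r] = 0.4506, γ^t·E[r] = 0.266090, running G = 2.055976
t=6: π = [0.2358, 0.1707, 0.3670, 0.2265], E[r] = 0.4506, γ^t·E[r] = 0.239486, running G = 2.295462
t=7: π = [0.2358, 0.1707, 0.3670, 0.2265], E[r] = 0.4506, γ^t·E[r] = 0.215539, running G = 2.511001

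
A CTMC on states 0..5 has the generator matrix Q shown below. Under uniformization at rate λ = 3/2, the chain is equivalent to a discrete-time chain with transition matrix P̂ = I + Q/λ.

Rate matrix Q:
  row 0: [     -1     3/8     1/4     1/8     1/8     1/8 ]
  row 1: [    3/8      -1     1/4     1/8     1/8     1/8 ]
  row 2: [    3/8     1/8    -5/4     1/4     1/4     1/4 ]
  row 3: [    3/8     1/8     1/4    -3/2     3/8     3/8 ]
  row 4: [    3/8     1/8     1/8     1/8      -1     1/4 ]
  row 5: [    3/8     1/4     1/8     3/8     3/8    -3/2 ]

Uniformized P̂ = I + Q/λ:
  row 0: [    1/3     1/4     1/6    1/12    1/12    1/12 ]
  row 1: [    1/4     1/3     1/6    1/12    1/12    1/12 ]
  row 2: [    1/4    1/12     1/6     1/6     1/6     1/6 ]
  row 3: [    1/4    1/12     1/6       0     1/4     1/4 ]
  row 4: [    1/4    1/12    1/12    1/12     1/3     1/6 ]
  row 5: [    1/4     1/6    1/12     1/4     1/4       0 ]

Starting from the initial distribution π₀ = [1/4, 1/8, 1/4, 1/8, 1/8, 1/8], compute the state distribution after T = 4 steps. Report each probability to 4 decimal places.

t=0: π = [0.2500, 0.1250, 0.2500, 0.1250, 0.1250, 0.1250]
t=1: π = [0.2708, 0.1667, 0.1458, 0.1146, 0.1771, 0.1250]
t=2: π = [0.2726, 0.1806, 0.1415, 0.1068, 0.1797, 0.1189]
t=3: π = [0.2727, 0.1838, 0.1418, 0.1060, 0.1777, 0.1180]
t=4: π = [0.2727, 0.1846, 0.1420, 0.1060, 0.1769, 0.1178]

π = [0.2727, 0.1846, 0.1420, 0.1060, 0.1769, 0.1178]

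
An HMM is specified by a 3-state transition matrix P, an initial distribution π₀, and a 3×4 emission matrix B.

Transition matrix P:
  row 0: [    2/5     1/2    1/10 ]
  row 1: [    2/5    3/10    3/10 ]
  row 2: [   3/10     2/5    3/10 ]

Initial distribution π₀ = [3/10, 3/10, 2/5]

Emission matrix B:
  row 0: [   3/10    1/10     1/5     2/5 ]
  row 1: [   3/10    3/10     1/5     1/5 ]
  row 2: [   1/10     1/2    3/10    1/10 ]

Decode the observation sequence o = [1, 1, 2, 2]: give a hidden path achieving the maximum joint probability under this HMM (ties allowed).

path = [2, 2, 2, 2]

t=0: δ = [3.000e-02, 9.000e-02, 2.000e-01]  (obs o_0=1)
t=1: δ = [6.000e-03, 2.400e-02, 3.000e-02]  ψ = [2, 2, 2]  (obs o_1=1)
t=2: δ = [1.920e-03, 2.400e-03, 2.700e-03]  ψ = [1, 2, 2]  (obs o_2=2)
t=3: δ = [1.920e-04, 2.160e-04, 2.430e-04]  ψ = [1, 2, 2]  (obs o_3=2)
backtrack: best end state = 2; path = [2, 2, 2, 2]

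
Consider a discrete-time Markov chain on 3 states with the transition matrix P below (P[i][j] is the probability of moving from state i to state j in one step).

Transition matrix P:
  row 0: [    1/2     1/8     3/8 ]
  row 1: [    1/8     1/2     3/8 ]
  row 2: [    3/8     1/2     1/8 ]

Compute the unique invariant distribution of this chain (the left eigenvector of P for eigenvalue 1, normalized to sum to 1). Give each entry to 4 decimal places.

Balance equations π_j = Σ_i π_i·P[i][j]:
  π_0 = 1/2·π_0 + 1/8·π_1 + 3/8·π_2
  π_1 = 1/8·π_0 + 1/2·π_1 + 1/2·π_2
  normalize: π_0 + π_1 + π_2 = 1
Solving the linear system gives exactly π = [8/25, 19/50, 3/10].

π = [0.3200, 0.3800, 0.3000]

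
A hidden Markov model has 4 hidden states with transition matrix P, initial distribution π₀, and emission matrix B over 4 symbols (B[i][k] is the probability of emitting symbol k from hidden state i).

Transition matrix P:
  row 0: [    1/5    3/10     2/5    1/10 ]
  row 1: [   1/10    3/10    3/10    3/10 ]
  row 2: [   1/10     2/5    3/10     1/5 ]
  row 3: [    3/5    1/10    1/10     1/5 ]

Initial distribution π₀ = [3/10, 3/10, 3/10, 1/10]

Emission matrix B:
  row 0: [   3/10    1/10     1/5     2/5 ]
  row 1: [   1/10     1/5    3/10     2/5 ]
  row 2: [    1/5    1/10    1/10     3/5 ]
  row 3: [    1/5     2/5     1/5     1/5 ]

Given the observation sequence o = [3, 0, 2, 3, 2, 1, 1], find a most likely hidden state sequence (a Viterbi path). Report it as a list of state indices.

path = [2, 2, 1, 2, 1, 3, 3]

t=0: δ = [1.200e-01, 1.200e-01, 1.800e-01, 2.000e-02]  (obs o_0=3)
t=1: δ = [7.200e-03, 7.200e-03, 1.080e-02, 7.200e-03]  ψ = [0, 2, 2, 1]  (obs o_1=0)
t=2: δ = [8.640e-04, 1.296e-03, 3.240e-04, 4.320e-04]  ψ = [3, 2, 2, 1]  (obs o_2=2)
t=3: δ = [1.037e-04, 1.555e-04, 2.333e-04, 7.776e-05]  ψ = [3, 1, 1, 1]  (obs o_3=3)
t=4: δ = [9.331e-06, 2.799e-05, 6.998e-06, 9.331e-06]  ψ = [3, 2, 2, 1]  (obs o_4=2)
t=5: δ = [5.599e-07, 1.680e-06, 8.398e-07, 3.359e-06]  ψ = [3, 1, 1, 1]  (obs o_5=1)
t=6: δ = [2.016e-07, 1.008e-07, 5.039e-08, 2.687e-07]  ψ = [3, 1, 1, 3]  (obs o_6=1)
backtrack: best end state = 3; path = [2, 2, 1, 2, 1, 3, 3]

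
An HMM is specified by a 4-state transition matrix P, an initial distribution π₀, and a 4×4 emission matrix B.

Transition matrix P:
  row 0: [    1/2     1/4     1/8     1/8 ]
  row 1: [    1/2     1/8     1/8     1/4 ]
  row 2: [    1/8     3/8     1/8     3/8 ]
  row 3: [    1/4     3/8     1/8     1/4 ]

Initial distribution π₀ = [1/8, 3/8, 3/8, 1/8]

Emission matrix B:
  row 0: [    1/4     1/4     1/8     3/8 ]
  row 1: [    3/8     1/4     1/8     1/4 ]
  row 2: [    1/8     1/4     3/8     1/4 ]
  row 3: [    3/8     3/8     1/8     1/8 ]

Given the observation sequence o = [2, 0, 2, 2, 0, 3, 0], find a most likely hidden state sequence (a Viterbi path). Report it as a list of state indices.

t=0: δ = [1.562e-02, 4.688e-02, 1.406e-01, 1.562e-02]  (obs o_0=2)
t=1: δ = [5.859e-03, 1.978e-02, 2.197e-03, 1.978e-02]  ψ = [1, 2, 2, 2]  (obs o_1=0)
t=2: δ = [1.236e-03, 9.270e-04, 9.270e-04, 6.180e-04]  ψ = [1, 3, 1, 1]  (obs o_2=2)
t=3: δ = [7.725e-05, 4.345e-05, 5.794e-05, 4.345e-05]  ψ = [0, 2, 0, 2]  (obs o_3=2)
t=4: δ = [9.656e-06, 8.147e-06, 1.207e-06, 8.147e-06]  ψ = [0, 2, 0, 2]  (obs o_4=0)
t=5: δ = [1.810e-06, 7.638e-07, 3.017e-07, 2.546e-07]  ψ = [0, 3, 0, 1]  (obs o_5=3)
t=6: δ = [2.263e-07, 1.697e-07, 2.829e-08, 8.487e-08]  ψ = [0, 0, 0, 0]  (obs o_6=0)
backtrack: best end state = 0; path = [2, 1, 0, 0, 0, 0, 0]

path = [2, 1, 0, 0, 0, 0, 0]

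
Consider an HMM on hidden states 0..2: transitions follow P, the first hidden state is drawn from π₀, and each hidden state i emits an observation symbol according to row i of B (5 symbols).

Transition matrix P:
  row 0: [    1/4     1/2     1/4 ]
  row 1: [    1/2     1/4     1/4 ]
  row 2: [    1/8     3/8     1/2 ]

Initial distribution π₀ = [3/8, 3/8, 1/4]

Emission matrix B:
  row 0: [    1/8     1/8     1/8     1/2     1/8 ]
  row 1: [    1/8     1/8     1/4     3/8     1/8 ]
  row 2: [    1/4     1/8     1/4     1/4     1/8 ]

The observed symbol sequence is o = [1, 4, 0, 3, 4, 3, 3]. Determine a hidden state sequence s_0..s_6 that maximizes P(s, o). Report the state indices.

path = [1, 0, 1, 0, 1, 0, 1]

t=0: δ = [4.688e-02, 4.688e-02, 3.125e-02]  (obs o_0=1)
t=1: δ = [2.930e-03, 2.930e-03, 1.953e-03]  ψ = [1, 0, 2]  (obs o_1=4)
t=2: δ = [1.831e-04, 1.831e-04, 2.441e-04]  ψ = [1, 0, 2]  (obs o_2=0)
t=3: δ = [4.578e-05, 3.433e-05, 3.052e-05]  ψ = [1, 0, 2]  (obs o_3=3)
t=4: δ = [2.146e-06, 2.861e-06, 1.907e-06]  ψ = [1, 0, 2]  (obs o_4=4)
t=5: δ = [7.153e-07, 4.023e-07, 2.384e-07]  ψ = [1, 0, 2]  (obs o_5=3)
t=6: δ = [1.006e-07, 1.341e-07, 4.470e-08]  ψ = [1, 0, 0]  (obs o_6=3)
backtrack: best end state = 1; path = [1, 0, 1, 0, 1, 0, 1]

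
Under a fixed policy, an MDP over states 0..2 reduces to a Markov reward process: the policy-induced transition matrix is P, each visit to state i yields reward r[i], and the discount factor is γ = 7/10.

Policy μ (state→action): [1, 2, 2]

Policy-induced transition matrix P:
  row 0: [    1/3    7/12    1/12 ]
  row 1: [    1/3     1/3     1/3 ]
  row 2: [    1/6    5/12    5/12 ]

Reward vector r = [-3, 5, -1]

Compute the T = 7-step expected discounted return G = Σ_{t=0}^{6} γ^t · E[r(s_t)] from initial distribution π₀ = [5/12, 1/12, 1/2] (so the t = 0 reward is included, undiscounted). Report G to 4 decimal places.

t=0: π = [0.4167, 0.0833, 0.5000], E[r] = -1.3333, γ^t·E[r] = -1.333333, running G = -1.333333
t=1: π = [0.2500, 0.4792, 0.2708], E[r] = 1.3750, γ^t·E[r] = 0.962500, running G = -0.370833
t=2: π = [0.2882, 0.4184, 0.2934], E[r] = 0.9340, γ^t·E[r] = 0.457674, running G = 0.086840
t=3: π = [0.2844, 0.4298, 0.2857], E[r] = 1.0101, γ^t·E[r] = 0.346474, running G = 0.433314
t=4: π = [0.2857, 0.4283, 0.2860], E[r] = 0.9981, γ^t·E[r] = 0.239643, running G = 0.672957
t=5: π = [0.2857, 0.4286, 0.2857], E[r] = 1.0003, γ^t·E[r] = 0.168114, running G = 0.841071
t=6: π = [0.2857, 0.4286, 0.2857], E[r] = 0.9999, γ^t·E[r] = 0.117642, running G = 0.958713

G = 0.9587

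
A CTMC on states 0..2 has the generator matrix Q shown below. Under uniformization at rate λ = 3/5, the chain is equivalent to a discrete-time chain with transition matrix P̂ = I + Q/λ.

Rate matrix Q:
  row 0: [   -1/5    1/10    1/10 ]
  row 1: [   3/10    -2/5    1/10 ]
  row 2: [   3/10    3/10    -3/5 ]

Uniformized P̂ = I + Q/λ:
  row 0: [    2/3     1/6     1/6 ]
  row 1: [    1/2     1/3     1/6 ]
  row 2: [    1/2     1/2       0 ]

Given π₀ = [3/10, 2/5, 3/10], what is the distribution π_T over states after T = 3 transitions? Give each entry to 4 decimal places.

π = [0.5986, 0.2593, 0.1421]

t=0: π = [0.3000, 0.4000, 0.3000]
t=1: π = [0.5500, 0.3333, 0.1167]
t=2: π = [0.5917, 0.2611, 0.1472]
t=3: π = [0.5986, 0.2593, 0.1421]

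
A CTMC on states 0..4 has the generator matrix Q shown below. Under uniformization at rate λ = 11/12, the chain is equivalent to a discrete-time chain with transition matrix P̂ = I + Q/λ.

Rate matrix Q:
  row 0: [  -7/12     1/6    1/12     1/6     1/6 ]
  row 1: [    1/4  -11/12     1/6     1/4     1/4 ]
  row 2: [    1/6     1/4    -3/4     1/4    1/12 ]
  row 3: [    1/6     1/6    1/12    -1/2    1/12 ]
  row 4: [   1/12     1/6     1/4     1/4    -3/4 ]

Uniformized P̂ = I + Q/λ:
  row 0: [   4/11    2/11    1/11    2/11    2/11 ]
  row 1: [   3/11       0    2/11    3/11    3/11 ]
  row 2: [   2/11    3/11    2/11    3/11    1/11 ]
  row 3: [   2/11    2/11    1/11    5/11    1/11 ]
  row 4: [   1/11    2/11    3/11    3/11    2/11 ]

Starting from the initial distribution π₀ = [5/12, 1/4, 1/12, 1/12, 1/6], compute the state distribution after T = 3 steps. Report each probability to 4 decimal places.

t=0: π = [0.4167, 0.2500, 0.0833, 0.0833, 0.1667]
t=1: π = [0.2652, 0.1439, 0.1515, 0.2500, 0.1894]
t=2: π = [0.2259, 0.1694, 0.1522, 0.2941, 0.1584]
t=3: π = [0.2239, 0.1649, 0.1489, 0.3057, 0.1566]

π = [0.2239, 0.1649, 0.1489, 0.3057, 0.1566]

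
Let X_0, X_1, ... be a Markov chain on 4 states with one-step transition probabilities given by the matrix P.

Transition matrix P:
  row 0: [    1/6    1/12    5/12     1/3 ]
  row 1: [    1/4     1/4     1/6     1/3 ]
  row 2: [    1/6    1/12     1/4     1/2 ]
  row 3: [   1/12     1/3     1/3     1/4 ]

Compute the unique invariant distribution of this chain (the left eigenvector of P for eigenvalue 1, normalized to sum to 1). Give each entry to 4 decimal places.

π = [0.1545, 0.2056, 0.2879, 0.3520]

Balance equations π_j = Σ_i π_i·P[i][j]:
  π_0 = 1/6·π_0 + 1/4·π_1 + 1/6·π_2 + 1/12·π_3
  π_1 = 1/12·π_0 + 1/4·π_1 + 1/12·π_2 + 1/3·π_3
  π_2 = 5/12·π_0 + 1/6·π_1 + 1/4·π_2 + 1/3·π_3
  normalize: π_0 + π_1 + π_2 + π_3 = 1
Solving the linear system gives exactly π = [287/1858, 191/929, 535/1858, 327/929].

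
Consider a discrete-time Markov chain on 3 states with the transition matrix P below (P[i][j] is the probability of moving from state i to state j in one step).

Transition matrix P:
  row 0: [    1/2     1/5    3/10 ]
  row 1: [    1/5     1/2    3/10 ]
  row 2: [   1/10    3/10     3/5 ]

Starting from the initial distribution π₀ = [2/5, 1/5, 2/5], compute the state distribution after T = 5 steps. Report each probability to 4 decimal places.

π = [0.2250, 0.3465, 0.4285]

t=0: π = [0.4000, 0.2000, 0.4000]
t=1: π = [0.2800, 0.3000, 0.4200]
t=2: π = [0.2420, 0.3320, 0.4260]
t=3: π = [0.2300, 0.3422, 0.4278]
t=4: π = [0.2262, 0.3454, 0.4283]
t=5: π = [0.2250, 0.3465, 0.4285]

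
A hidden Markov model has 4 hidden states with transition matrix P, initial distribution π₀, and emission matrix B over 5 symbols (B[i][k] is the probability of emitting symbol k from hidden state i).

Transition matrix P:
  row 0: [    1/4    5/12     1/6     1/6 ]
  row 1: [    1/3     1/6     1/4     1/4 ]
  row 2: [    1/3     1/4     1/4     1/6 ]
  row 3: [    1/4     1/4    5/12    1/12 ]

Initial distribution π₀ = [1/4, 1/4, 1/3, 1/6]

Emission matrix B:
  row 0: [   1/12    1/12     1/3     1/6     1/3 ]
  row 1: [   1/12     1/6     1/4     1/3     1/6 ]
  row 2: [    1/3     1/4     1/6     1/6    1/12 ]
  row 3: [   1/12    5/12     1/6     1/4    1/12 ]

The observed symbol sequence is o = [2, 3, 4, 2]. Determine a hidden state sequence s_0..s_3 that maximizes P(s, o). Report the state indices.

t=0: δ = [8.333e-02, 6.250e-02, 5.556e-02, 2.778e-02]  (obs o_0=2)
t=1: δ = [3.472e-03, 1.157e-02, 2.604e-03, 3.906e-03]  ψ = [0, 0, 1, 1]  (obs o_1=3)
t=2: δ = [1.286e-03, 3.215e-04, 2.411e-04, 2.411e-04]  ψ = [1, 1, 1, 1]  (obs o_2=4)
t=3: δ = [1.072e-04, 1.340e-04, 3.572e-05, 3.572e-05]  ψ = [0, 0, 0, 0]  (obs o_3=2)
backtrack: best end state = 1; path = [0, 1, 0, 1]

path = [0, 1, 0, 1]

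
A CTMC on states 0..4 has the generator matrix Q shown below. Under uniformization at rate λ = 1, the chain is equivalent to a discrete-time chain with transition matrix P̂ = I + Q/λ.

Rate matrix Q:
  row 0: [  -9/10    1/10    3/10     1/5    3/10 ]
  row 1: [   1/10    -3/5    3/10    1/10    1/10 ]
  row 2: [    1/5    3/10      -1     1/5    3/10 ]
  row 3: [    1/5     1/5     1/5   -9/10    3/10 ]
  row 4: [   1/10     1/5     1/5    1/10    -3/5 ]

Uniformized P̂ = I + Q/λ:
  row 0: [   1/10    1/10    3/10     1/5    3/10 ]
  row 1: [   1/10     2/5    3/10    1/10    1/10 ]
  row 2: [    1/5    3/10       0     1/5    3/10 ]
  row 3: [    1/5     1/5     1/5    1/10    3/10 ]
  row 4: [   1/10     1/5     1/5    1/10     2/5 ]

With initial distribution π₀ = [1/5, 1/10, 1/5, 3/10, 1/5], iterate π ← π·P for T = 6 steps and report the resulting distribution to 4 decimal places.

π = [0.1332, 0.2582, 0.1993, 0.1332, 0.2760]

t=0: π = [0.2000, 0.1000, 0.2000, 0.3000, 0.2000]
t=1: π = [0.1500, 0.2200, 0.1900, 0.1400, 0.3000]
t=2: π = [0.1330, 0.2480, 0.1990, 0.1340, 0.2860]
t=3: π = [0.1333, 0.2562, 0.1983, 0.1332, 0.2790]
t=4: π = [0.1332, 0.2577, 0.1993, 0.1332, 0.2767]
t=5: π = [0.1332, 0.2582, 0.1992, 0.1332, 0.2761]
t=6: π = [0.1332, 0.2582, 0.1993, 0.1332, 0.2760]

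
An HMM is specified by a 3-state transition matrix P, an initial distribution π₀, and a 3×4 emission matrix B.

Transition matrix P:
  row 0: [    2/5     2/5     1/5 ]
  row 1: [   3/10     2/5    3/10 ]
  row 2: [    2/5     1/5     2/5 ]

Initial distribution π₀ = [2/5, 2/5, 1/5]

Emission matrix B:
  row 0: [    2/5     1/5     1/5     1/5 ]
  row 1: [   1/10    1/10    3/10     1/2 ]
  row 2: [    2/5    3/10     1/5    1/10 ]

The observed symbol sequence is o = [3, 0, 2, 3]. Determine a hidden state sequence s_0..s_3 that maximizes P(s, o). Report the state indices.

path = [1, 0, 1, 1]

t=0: δ = [8.000e-02, 2.000e-01, 2.000e-02]  (obs o_0=3)
t=1: δ = [2.400e-02, 8.000e-03, 2.400e-02]  ψ = [1, 1, 1]  (obs o_1=0)
t=2: δ = [1.920e-03, 2.880e-03, 1.920e-03]  ψ = [0, 0, 2]  (obs o_2=2)
t=3: δ = [1.728e-04, 5.760e-04, 8.640e-05]  ψ = [1, 1, 1]  (obs o_3=3)
backtrack: best end state = 1; path = [1, 0, 1, 1]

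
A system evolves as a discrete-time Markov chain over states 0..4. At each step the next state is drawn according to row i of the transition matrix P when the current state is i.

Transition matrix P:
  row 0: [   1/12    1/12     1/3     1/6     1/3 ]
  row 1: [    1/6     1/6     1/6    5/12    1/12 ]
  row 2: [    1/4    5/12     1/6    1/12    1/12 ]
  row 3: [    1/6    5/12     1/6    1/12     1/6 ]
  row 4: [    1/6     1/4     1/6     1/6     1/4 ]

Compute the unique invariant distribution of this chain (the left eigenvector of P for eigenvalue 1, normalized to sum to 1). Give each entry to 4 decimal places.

Balance equations π_j = Σ_i π_i·P[i][j]:
  π_0 = 1/12·π_0 + 1/6·π_1 + 1/4·π_2 + 1/6·π_3 + 1/6·π_4
  π_1 = 1/12·π_0 + 1/6·π_1 + 5/12·π_2 + 5/12·π_3 + 1/4·π_4
  π_2 = 1/3·π_0 + 1/6·π_1 + 1/6·π_2 + 1/6·π_3 + 1/6·π_4
  π_3 = 1/6·π_0 + 5/12·π_1 + 1/12·π_2 + 1/12·π_3 + 1/6·π_4
  normalize: π_0 + π_1 + π_2 + π_3 + π_4 = 1
Solving the linear system gives exactly π = [13/77, 303/1141, 15/77, 2512/12551, 306/1793].

π = [0.1688, 0.2656, 0.1948, 0.2001, 0.1707]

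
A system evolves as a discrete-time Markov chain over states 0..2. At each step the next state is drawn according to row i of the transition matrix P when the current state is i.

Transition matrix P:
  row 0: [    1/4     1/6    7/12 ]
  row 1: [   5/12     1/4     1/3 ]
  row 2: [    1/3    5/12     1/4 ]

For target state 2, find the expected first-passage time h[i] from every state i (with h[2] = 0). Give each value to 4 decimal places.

First-step conditioning: h[2] = 0; for i ≠ 2, h[i] = 1 + Σ_k P[i][k]·h[k].
  h[0] = 1 + 1/4·h[0] + 1/6·h[1]
  h[1] = 1 + 5/12·h[0] + 1/4·h[1]
Solving the 2×2 linear system over states ≠ 2 gives exactly h = [132/71, 168/71, 0] (h[2] = 0 is the target).

h = [1.8592, 2.3662, 0.0000]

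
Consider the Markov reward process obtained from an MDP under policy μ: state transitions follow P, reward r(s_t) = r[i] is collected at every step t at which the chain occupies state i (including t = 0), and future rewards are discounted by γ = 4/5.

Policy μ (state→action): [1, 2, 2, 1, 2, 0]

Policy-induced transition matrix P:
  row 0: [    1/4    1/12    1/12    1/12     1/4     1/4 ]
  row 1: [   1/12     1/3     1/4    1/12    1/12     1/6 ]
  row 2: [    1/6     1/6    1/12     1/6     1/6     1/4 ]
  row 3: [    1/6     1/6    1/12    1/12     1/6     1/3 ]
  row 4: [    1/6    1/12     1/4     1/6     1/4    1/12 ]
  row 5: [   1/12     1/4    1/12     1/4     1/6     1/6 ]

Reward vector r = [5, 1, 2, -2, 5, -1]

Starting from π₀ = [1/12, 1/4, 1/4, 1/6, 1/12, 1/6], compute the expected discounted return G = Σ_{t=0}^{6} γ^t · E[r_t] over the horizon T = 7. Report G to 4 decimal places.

t=0: π = [0.0833, 0.2500, 0.2500, 0.1667, 0.0833, 0.1667], E[r] = 1.0833, γ^t·E[r] = 1.083333, running G = 1.083333
t=1: π = [0.1389, 0.2083, 0.1389, 0.1389, 0.1597, 0.2153], E[r] = 1.4861, γ^t·E[r] = 1.188889, running G = 2.272222
t=2: π = [0.1429, 0.1944, 0.1447, 0.1441, 0.1742, 0.1997], E[r] = 1.5816, γ^t·E[r] = 1.012222, running G = 3.284444
t=3: π = [0.1457, 0.1893, 0.1448, 0.1432, 0.1769, 0.2001], E[r] = 1.6055, γ^t·E[r] = 0.822000, running G = 4.106444
t=4: π = [0.1464, 0.1880, 0.1444, 0.1435, 0.1778, 0.2000], E[r] = 1.6104, γ^t·E[r] = 0.659635, running G = 4.766079
t=5: π = [0.1465, 0.1877, 0.1443, 0.1435, 0.1780, 0.2000], E[r] = 1.6119, γ^t·E[r] = 0.528199, running G = 5.294278
t=6: π = [0.1466, 0.1876, 0.1443, 0.1435, 0.1781, 0.2000], E[r] = 1.6123, γ^t·E[r] = 0.422660, running G = 5.716938

G = 5.7169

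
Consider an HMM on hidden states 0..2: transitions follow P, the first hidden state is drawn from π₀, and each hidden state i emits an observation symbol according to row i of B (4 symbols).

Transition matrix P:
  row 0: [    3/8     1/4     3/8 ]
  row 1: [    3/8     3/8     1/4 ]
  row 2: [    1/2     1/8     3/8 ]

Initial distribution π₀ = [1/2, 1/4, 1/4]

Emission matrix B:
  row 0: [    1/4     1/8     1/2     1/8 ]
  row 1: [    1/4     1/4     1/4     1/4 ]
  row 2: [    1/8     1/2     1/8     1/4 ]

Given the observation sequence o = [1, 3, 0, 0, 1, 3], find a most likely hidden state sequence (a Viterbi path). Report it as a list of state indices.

t=0: δ = [6.250e-02, 6.250e-02, 1.250e-01]  (obs o_0=1)
t=1: δ = [7.812e-03, 5.859e-03, 1.172e-02]  ψ = [2, 1, 2]  (obs o_1=3)
t=2: δ = [1.465e-03, 5.493e-04, 5.493e-04]  ψ = [2, 1, 2]  (obs o_2=0)
t=3: δ = [1.373e-04, 9.155e-05, 6.866e-05]  ψ = [0, 0, 0]  (obs o_3=0)
t=4: δ = [6.437e-06, 8.583e-06, 2.575e-05]  ψ = [0, 0, 0]  (obs o_4=1)
t=5: δ = [1.609e-06, 8.047e-07, 2.414e-06]  ψ = [2, 1, 2]  (obs o_5=3)
backtrack: best end state = 2; path = [2, 2, 0, 0, 2, 2]

path = [2, 2, 0, 0, 2, 2]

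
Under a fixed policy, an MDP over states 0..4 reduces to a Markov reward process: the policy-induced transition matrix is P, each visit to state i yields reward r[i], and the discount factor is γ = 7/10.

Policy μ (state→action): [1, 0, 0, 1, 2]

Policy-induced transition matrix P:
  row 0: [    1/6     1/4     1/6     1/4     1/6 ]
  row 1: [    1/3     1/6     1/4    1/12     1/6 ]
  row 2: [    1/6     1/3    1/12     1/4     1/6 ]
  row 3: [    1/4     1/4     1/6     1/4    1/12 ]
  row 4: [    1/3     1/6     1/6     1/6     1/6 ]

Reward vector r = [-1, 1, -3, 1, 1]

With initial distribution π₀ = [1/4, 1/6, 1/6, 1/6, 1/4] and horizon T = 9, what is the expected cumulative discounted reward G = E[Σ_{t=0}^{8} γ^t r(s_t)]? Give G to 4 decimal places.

t=0: π = [0.2500, 0.1667, 0.1667, 0.1667, 0.2500], E[r] = -0.1667, γ^t·E[r] = -0.166667, running G = -0.166667
t=1: π = [0.2500, 0.2292, 0.1667, 0.2014, 0.1528], E[r] = -0.1667, γ^t·E[r] = -0.116667, running G = -0.283333
t=2: π = [0.2471, 0.2321, 0.1719, 0.1991, 0.1499], E[r] = -0.1817, γ^t·E[r] = -0.089039, running G = -0.372373
t=3: π = [0.2469, 0.2325, 0.1717, 0.1988, 0.1501], E[r] = -0.1806, γ^t·E[r] = -0.061931, running G = -0.434303
t=4: π = [0.2470, 0.2324, 0.1717, 0.1987, 0.1501], E[r] = -0.1809, γ^t·E[r] = -0.043442, running G = -0.477745
t=5: π = [0.2470, 0.2324, 0.1717, 0.1988, 0.1501], E[r] = -0.1809, γ^t·E[r] = -0.030398, running G = -0.508143
t=6: π = [0.2470, 0.2324, 0.1717, 0.1988, 0.1501], E[r] = -0.1809, γ^t·E[r] = -0.021280, running G = -0.529423
t=7: π = [0.2470, 0.2324, 0.1717, 0.1988, 0.1501], E[r] = -0.1809, γ^t·E[r] = -0.014896, running G = -0.544318
t=8: π = [0.2470, 0.2324, 0.1717, 0.1988, 0.1501], E[r] = -0.1809, γ^t·E[r] = -0.010427, running G = -0.554745

G = -0.5547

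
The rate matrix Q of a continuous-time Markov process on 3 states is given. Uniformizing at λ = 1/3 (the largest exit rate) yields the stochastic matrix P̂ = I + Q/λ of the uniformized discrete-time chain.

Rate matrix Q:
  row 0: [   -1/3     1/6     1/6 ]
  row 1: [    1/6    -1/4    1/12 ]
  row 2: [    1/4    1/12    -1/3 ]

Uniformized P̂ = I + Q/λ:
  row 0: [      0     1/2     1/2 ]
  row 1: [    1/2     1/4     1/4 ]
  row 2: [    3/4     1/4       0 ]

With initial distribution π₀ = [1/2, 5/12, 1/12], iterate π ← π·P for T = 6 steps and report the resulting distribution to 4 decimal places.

t=0: π = [0.5000, 0.4167, 0.0833]
t=1: π = [0.2708, 0.3750, 0.3542]
t=2: π = [0.4531, 0.3177, 0.2292]
t=3: π = [0.3307, 0.3633, 0.3060]
t=4: π = [0.4111, 0.3327, 0.2562]
t=5: π = [0.3585, 0.3528, 0.2887]
t=6: π = [0.3929, 0.3396, 0.2674]

π = [0.3929, 0.3396, 0.2674]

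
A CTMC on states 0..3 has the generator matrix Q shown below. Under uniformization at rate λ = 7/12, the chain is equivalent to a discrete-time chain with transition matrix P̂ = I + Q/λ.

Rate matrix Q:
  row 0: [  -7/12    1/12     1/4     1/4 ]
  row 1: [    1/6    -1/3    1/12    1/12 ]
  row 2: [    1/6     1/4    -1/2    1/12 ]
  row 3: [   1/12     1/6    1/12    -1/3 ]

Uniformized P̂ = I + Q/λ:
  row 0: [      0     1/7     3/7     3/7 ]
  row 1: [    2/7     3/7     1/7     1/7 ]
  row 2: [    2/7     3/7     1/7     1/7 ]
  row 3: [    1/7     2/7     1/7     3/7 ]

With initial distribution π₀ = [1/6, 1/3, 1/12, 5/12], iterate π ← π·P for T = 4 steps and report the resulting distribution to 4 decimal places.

t=0: π = [0.1667, 0.3333, 0.0833, 0.4167]
t=1: π = [0.1786, 0.3214, 0.1905, 0.3095]
t=2: π = [0.1905, 0.3333, 0.1939, 0.2823]
t=3: π = [0.1910, 0.3338, 0.1973, 0.2779]
t=4: π = [0.1914, 0.3343, 0.1974, 0.2768]

π = [0.1914, 0.3343, 0.1974, 0.2768]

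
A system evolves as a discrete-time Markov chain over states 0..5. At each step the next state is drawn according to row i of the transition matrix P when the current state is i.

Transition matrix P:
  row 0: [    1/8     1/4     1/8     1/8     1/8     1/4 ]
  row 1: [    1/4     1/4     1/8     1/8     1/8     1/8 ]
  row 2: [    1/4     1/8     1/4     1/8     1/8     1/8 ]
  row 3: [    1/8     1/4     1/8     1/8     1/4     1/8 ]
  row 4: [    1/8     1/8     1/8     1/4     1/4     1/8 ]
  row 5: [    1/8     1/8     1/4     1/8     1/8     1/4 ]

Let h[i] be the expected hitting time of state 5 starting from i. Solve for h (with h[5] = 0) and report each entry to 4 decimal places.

First-step conditioning: h[5] = 0; for i ≠ 5, h[i] = 1 + Σ_k P[i][k]·h[k].
  h[0] = 1 + 1/8·h[0] + 1/4·h[1] + 1/8·h[2] + 1/8·h[3] + 1/8·h[4]
  h[1] = 1 + 1/4·h[0] + 1/4·h[1] + 1/8·h[2] + 1/8·h[3] + 1/8·h[4]
  h[2] = 1 + 1/4·h[0] + 1/8·h[1] + 1/4·h[2] + 1/8·h[3] + 1/8·h[4]
  h[3] = 1 + 1/8·h[0] + 1/4·h[1] + 1/8·h[2] + 1/8·h[3] + 1/4·h[4]
  h[4] = 1 + 1/8·h[0] + 1/8·h[1] + 1/8·h[2] + 1/4·h[3] + 1/4·h[4]
Solving the 5×5 linear system over states ≠ 5 gives exactly h = [880/147, 330/49, 330/49, 1006/147, 48/7, 0] (h[5] = 0 is the target).

h = [5.9864, 6.7347, 6.7347, 6.8435, 6.8571, 0.0000]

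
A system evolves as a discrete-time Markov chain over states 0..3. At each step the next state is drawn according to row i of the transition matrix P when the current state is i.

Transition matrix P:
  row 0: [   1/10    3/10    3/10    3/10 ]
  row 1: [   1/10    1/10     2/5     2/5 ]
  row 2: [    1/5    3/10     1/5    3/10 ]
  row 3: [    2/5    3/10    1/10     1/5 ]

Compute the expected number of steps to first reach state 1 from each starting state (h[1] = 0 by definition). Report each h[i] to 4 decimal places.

h = [3.3333, 0.0000, 3.3333, 3.3333]

First-step conditioning: h[1] = 0; for i ≠ 1, h[i] = 1 + Σ_k P[i][k]·h[k].
  h[0] = 1 + 1/10·h[0] + 3/10·h[2] + 3/10·h[3]
  h[2] = 1 + 1/5·h[0] + 1/5·h[2] + 3/10·h[3]
  h[3] = 1 + 2/5·h[0] + 1/10·h[2] + 1/5·h[3]
Solving the 3×3 linear system over states ≠ 1 gives exactly h = [10/3, 0, 10/3, 10/3] (h[1] = 0 is the target).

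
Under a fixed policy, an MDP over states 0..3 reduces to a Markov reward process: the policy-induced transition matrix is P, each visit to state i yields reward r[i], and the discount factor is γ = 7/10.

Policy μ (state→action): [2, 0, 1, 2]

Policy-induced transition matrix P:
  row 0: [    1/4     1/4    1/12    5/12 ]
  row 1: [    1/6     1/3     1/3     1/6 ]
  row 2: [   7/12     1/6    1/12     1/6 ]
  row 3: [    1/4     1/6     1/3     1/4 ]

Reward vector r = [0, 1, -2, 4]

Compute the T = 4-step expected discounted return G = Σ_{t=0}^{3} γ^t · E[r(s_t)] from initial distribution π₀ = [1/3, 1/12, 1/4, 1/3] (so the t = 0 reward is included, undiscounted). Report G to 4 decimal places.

t=0: π = [0.3333, 0.0833, 0.2500, 0.3333], E[r] = 0.9167, γ^t·E[r] = 0.916667, running G = 0.916667
t=1: π = [0.3264, 0.2083, 0.1875, 0.2778], E[r] = 0.9444, γ^t·E[r] = 0.661111, running G = 1.577778
t=2: π = [0.2951, 0.2286, 0.2049, 0.2714], E[r] = 0.9045, γ^t·E[r] = 0.443212, running G = 2.020990
t=3: π = [0.2992, 0.2294, 0.2083, 0.2631], E[r] = 0.8650, γ^t·E[r] = 0.296684, running G = 2.317674

G = 2.3177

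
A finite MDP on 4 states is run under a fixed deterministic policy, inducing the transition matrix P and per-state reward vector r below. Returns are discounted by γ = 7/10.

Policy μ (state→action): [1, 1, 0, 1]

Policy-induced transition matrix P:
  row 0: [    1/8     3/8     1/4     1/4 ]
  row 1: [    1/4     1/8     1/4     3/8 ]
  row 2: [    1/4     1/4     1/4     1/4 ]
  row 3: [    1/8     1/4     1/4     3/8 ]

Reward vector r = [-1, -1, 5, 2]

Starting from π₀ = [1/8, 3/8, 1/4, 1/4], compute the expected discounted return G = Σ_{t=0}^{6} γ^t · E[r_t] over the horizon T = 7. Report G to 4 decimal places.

t=0: π = [0.1250, 0.3750, 0.2500, 0.2500], E[r] = 1.2500, γ^t·E[r] = 1.250000, running G = 1.250000
t=1: π = [0.2031, 0.2188, 0.2500, 0.3281], E[r] = 1.4844, γ^t·E[r] = 1.039063, running G = 2.289063
t=2: π = [0.1836, 0.2480, 0.2500, 0.3184], E[r] = 1.4551, γ^t·E[r] = 0.712988, running G = 3.002051
t=3: π = [0.1873, 0.2419, 0.2500, 0.3208], E[r] = 1.4624, γ^t·E[r] = 0.501604, running G = 3.503655
t=4: π = [0.1865, 0.2432, 0.2500, 0.3203], E[r] = 1.4610, γ^t·E[r] = 0.350793, running G = 3.854448
t=5: π = [0.1866, 0.2429, 0.2500, 0.3204], E[r] = 1.4613, γ^t·E[r] = 0.245603, running G = 4.100051
t=6: π = [0.1866, 0.2430, 0.2500, 0.3204], E[r] = 1.4613, γ^t·E[r] = 0.171916, running G = 4.271967

G = 4.2720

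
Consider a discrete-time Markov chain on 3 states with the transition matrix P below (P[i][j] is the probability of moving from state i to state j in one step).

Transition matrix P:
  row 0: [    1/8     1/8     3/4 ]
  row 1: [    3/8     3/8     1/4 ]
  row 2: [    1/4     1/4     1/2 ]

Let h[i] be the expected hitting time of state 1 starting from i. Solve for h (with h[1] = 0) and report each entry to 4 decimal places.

First-step conditioning: h[1] = 0; for i ≠ 1, h[i] = 1 + Σ_k P[i][k]·h[k].
  h[0] = 1 + 1/8·h[0] + 3/4·h[2]
  h[2] = 1 + 1/4·h[0] + 1/2·h[2]
Solving the 2×2 linear system over states ≠ 1 gives exactly h = [5, 0, 9/2] (h[1] = 0 is the target).

h = [5.0000, 0.0000, 4.5000]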